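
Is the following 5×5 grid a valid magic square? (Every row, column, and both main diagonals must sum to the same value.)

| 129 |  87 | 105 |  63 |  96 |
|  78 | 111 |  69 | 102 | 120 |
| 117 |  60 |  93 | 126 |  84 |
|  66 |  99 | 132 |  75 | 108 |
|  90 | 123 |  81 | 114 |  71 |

Row 1: 129 + 87 + 105 + 63 + 96 = 480.
Row 2: 78 + 111 + 69 + 102 + 120 = 480.
Row 3: 117 + 60 + 93 + 126 + 84 = 480.
Row 4: 66 + 99 + 132 + 75 + 108 = 480.
Row 5: 90 + 123 + 81 + 114 + 71 = 479.
Column 1: 129 + 78 + 117 + 66 + 90 = 480.
Column 2: 87 + 111 + 60 + 99 + 123 = 480.
Column 3: 105 + 69 + 93 + 132 + 81 = 480.
Column 4: 63 + 102 + 126 + 75 + 114 = 480.
Column 5: 96 + 120 + 84 + 108 + 71 = 479.
Main diagonal: 129 + 111 + 93 + 75 + 71 = 479.
Anti-diagonal: 96 + 102 + 93 + 99 + 90 = 480.

No — row 4 sums to 480 but column 5 sums to 479.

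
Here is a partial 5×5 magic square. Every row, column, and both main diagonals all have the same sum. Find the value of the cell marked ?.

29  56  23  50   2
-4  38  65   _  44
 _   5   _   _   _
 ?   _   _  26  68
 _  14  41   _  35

Row 1 is complete and sums to 160; that is the magic constant.
Row 2: -4 + 38 + 65 + 44 + ? = 160, so (2,4) = 17.
Using column 2: 56 + 38 + 5 + 14 + ? → (4,2) = 160 − 113 = 47.
The remaining cell in column 5 is (3,5) = 160 − 149 = 11.
Main diagonal: 29 + 38 + 26 + 35 + ? = 160, so (3,3) = 32.
The remaining cell in anti-diagonal is (5,1) = 160 − 98 = 62.
Row 5 needs 160; the known cells sum to 152, so (5,4) = 8.
Column 3 must total 160; the given cells sum to 161, so (4,3) = -1.
Column 4: 50 + 17 + 26 + 8 + ? = 160, so (3,4) = 59.
Using row 3: 5 + 32 + 59 + 11 + ? → (3,1) = 160 − 107 = 53.
The remaining cell in row 4 is (4,1) = 160 − 140 = 20.

20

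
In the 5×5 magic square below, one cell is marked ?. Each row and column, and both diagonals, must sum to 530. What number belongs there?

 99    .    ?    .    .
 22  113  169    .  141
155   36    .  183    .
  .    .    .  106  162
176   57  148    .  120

Using row 2: 22 + 113 + 169 + 141 + ? → (2,4) = 530 − 445 = 85.
Row 5 needs 530; the known cells sum to 501, so (5,4) = 29.
Using column 1: 99 + 22 + 155 + 176 + ? → (4,1) = 530 − 452 = 78.
Column 4 must total 530; the given cells sum to 403, so (1,4) = 127.
Main diagonal: 99 + 113 + 106 + 120 + ? = 530, so (3,3) = 92.
Row 3 must total 530; the given cells sum to 466, so (3,5) = 64.
The remaining cell in column 5 is (1,5) = 530 − 487 = 43.
From anti-diagonal, 530 − (43 + 85 + 92 + 176) gives (4,2) = 134.
Using row 4: 78 + 134 + 106 + 162 + ? → (4,3) = 530 − 480 = 50.
From column 2, 530 − (113 + 36 + 134 + 57) gives (1,2) = 190.
The remaining cell in column 3 is (1,3) = 530 − 459 = 71.

71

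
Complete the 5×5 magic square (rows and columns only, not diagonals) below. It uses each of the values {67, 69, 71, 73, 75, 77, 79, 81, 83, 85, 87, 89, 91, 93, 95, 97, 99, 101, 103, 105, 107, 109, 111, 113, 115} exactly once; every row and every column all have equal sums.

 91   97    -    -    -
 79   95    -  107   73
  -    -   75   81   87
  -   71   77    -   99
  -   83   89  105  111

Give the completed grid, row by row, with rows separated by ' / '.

The 25 entries sum to 2275, so each line sums to 2275/5 = 455.
Row 2: 79 + 95 + 107 + 73 + ? = 455, so (2,3) = 101.
The remaining cell in row 5 is (5,1) = 455 − 388 = 67.
Column 2 must total 455; the given cells sum to 346, so (3,2) = 109.
Using column 3: 101 + 75 + 77 + 89 + ? → (1,3) = 455 − 342 = 113.
Column 5 needs 455; the known cells sum to 370, so (1,5) = 85.
Row 1: 91 + 97 + 113 + 85 + ? = 455, so (1,4) = 69.
Row 3 needs 455; the known cells sum to 352, so (3,1) = 103.
Using column 1: 91 + 79 + 103 + 67 + ? → (4,1) = 455 − 340 = 115.
Column 4 must total 455; the given cells sum to 362, so (4,4) = 93.

91 97 113 69 85 / 79 95 101 107 73 / 103 109 75 81 87 / 115 71 77 93 99 / 67 83 89 105 111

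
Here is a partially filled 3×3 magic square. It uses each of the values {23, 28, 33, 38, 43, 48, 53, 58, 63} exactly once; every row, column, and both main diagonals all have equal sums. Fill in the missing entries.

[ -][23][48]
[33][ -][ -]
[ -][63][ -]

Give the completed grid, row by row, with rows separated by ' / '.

58 23 48 / 33 43 53 / 38 63 28

The 9 entries sum to 387, so each line sums to 387/3 = 129.
Row 1 must total 129; the given cells sum to 71, so (1,1) = 58.
Column 1: 58 + 33 + ? = 129, so (3,1) = 38.
Column 2 must total 129; the given cells sum to 86, so (2,2) = 43.
Main diagonal needs 129; the known cells sum to 101, so (3,3) = 28.
The remaining cell in row 2 is (2,3) = 129 − 76 = 53.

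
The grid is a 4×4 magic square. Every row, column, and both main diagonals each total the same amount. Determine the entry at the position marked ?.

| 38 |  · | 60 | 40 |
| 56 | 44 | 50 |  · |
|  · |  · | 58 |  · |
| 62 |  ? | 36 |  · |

42

Column 3 is complete and sums to 204; that is the magic constant.
Row 1 needs 204; the known cells sum to 138, so (1,2) = 66.
From row 2, 204 − (56 + 44 + 50) gives (2,4) = 54.
From column 1, 204 − (38 + 56 + 62) gives (3,1) = 48.
The remaining cell in main diagonal is (4,4) = 204 − 140 = 64.
The remaining cell in anti-diagonal is (3,2) = 204 − 152 = 52.
Row 3 must total 204; the given cells sum to 158, so (3,4) = 46.
Row 4 must total 204; the given cells sum to 162, so (4,2) = 42.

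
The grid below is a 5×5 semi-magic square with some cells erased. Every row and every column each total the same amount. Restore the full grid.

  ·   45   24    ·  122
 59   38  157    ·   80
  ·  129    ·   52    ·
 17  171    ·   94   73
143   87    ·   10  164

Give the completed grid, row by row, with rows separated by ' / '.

Column 2 is already complete: 45 + 38 + 129 + 171 + 87 = 470, so that is the magic constant.
Using row 2: 59 + 38 + 157 + 80 + ? → (2,4) = 470 − 334 = 136.
Row 4 must total 470; the given cells sum to 355, so (4,3) = 115.
Row 5 needs 470; the known cells sum to 404, so (5,3) = 66.
The remaining cell in column 3 is (3,3) = 470 − 362 = 108.
The remaining cell in column 4 is (1,4) = 470 − 292 = 178.
The remaining cell in column 5 is (3,5) = 470 − 439 = 31.
Row 1 needs 470; the known cells sum to 369, so (1,1) = 101.
From row 3, 470 − (129 + 108 + 52 + 31) gives (3,1) = 150.

101 45 24 178 122 / 59 38 157 136 80 / 150 129 108 52 31 / 17 171 115 94 73 / 143 87 66 10 164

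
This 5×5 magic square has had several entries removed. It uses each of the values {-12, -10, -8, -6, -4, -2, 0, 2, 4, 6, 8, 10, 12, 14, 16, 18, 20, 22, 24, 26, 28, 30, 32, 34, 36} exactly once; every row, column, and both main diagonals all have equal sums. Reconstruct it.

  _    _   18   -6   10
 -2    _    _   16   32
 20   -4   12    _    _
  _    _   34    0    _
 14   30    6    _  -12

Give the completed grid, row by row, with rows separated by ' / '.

36 2 18 -6 10 / -2 24 -10 16 32 / 20 -4 12 28 4 / -8 8 34 0 26 / 14 30 6 22 -12

The 25 entries sum to 300, so each line sums to 300/5 = 60.
Using row 5: 14 + 30 + 6 + (-12) + ? → (5,4) = 60 − 38 = 22.
Column 3 needs 60; the known cells sum to 70, so (2,3) = -10.
From column 4, 60 − (-6 + 16 + 0 + 22) gives (3,4) = 28.
From anti-diagonal, 60 − (10 + 16 + 12 + 14) gives (4,2) = 8.
Using row 2: -2 + (-10) + 16 + 32 + ? → (2,2) = 60 − 36 = 24.
Row 3: 20 + (-4) + 12 + 28 + ? = 60, so (3,5) = 4.
Column 2: 24 + (-4) + 8 + 30 + ? = 60, so (1,2) = 2.
The remaining cell in column 5 is (4,5) = 60 − 34 = 26.
Main diagonal must total 60; the given cells sum to 24, so (1,1) = 36.
Row 4 needs 60; the known cells sum to 68, so (4,1) = -8.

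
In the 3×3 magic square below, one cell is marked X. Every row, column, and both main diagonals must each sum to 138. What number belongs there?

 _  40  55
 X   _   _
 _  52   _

The remaining cell in row 1 is (1,1) = 138 − 95 = 43.
Column 2: 40 + 52 + ? = 138, so (2,2) = 46.
Main diagonal must total 138; the given cells sum to 89, so (3,3) = 49.
Using anti-diagonal: 55 + 46 + ? → (3,1) = 138 − 101 = 37.
Using column 1: 43 + 37 + ? → (2,1) = 138 − 80 = 58.

58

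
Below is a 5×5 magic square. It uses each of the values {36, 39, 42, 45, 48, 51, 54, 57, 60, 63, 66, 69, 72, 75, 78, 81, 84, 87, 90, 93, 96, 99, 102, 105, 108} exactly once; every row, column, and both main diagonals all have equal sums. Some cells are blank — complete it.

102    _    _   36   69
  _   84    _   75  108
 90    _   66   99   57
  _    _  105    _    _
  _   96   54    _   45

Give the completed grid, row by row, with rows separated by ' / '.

102 60 93 36 69 / 51 84 42 75 108 / 90 48 66 99 57 / 39 72 105 63 81 / 78 96 54 87 45

The 25 entries sum to 1800, so each line sums to 1800/5 = 360.
Row 3 needs 360; the known cells sum to 312, so (3,2) = 48.
From column 5, 360 − (69 + 108 + 57 + 45) gives (4,5) = 81.
Main diagonal must total 360; the given cells sum to 297, so (4,4) = 63.
From column 4, 360 − (36 + 75 + 99 + 63) gives (5,4) = 87.
From row 5, 360 − (96 + 54 + 87 + 45) gives (5,1) = 78.
The remaining cell in anti-diagonal is (4,2) = 360 − 288 = 72.
Row 4 needs 360; the known cells sum to 321, so (4,1) = 39.
From column 1, 360 − (102 + 90 + 39 + 78) gives (2,1) = 51.
Column 2 must total 360; the given cells sum to 300, so (1,2) = 60.
From row 1, 360 − (102 + 60 + 36 + 69) gives (1,3) = 93.
Row 2 needs 360; the known cells sum to 318, so (2,3) = 42.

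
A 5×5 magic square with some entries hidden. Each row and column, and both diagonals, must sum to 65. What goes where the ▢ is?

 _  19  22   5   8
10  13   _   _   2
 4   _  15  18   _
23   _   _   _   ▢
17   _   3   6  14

Row 1 must total 65; the given cells sum to 54, so (1,1) = 11.
Row 5 needs 65; the known cells sum to 40, so (5,2) = 25.
Main diagonal needs 65; the known cells sum to 53, so (4,4) = 12.
Column 4: 5 + 18 + 12 + 6 + ? = 65, so (2,4) = 24.
The remaining cell in anti-diagonal is (4,2) = 65 − 64 = 1.
Using row 2: 10 + 13 + 24 + 2 + ? → (2,3) = 65 − 49 = 16.
The remaining cell in column 2 is (3,2) = 65 − 58 = 7.
Column 3 needs 65; the known cells sum to 56, so (4,3) = 9.
Row 3: 4 + 7 + 15 + 18 + ? = 65, so (3,5) = 21.
Using row 4: 23 + 1 + 9 + 12 + ? → (4,5) = 65 − 45 = 20.

20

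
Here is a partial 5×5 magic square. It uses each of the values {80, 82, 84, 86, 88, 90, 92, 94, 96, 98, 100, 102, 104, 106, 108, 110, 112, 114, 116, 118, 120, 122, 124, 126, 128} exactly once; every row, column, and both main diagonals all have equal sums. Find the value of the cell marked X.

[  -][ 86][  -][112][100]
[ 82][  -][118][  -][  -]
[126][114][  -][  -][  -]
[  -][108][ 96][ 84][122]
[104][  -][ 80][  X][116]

The 25 entries sum to 2600, so each line sums to 2600/5 = 520.
Using row 4: 108 + 96 + 84 + 122 + ? → (4,1) = 520 − 410 = 110.
The remaining cell in column 1 is (1,1) = 520 − 422 = 98.
Row 1 needs 520; the known cells sum to 396, so (1,3) = 124.
From column 3, 520 − (124 + 118 + 96 + 80) gives (3,3) = 102.
Main diagonal must total 520; the given cells sum to 400, so (2,2) = 120.
Using anti-diagonal: 100 + 102 + 108 + 104 + ? → (2,4) = 520 − 414 = 106.
From row 2, 520 − (82 + 120 + 118 + 106) gives (2,5) = 94.
Using column 2: 86 + 120 + 114 + 108 + ? → (5,2) = 520 − 428 = 92.
From column 5, 520 − (100 + 94 + 122 + 116) gives (3,5) = 88.
Using row 3: 126 + 114 + 102 + 88 + ? → (3,4) = 520 − 430 = 90.
From row 5, 520 − (104 + 92 + 80 + 116) gives (5,4) = 128.

128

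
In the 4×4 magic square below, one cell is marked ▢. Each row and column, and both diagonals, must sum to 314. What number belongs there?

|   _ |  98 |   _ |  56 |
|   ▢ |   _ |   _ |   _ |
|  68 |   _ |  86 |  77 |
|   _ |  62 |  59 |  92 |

The remaining cell in row 3 is (3,2) = 314 − 231 = 83.
Row 4: 62 + 59 + 92 + ? = 314, so (4,1) = 101.
Using column 2: 98 + 83 + 62 + ? → (2,2) = 314 − 243 = 71.
The remaining cell in column 4 is (2,4) = 314 − 225 = 89.
Main diagonal needs 314; the known cells sum to 249, so (1,1) = 65.
Anti-diagonal: 56 + 83 + 101 + ? = 314, so (2,3) = 74.
Row 1: 65 + 98 + 56 + ? = 314, so (1,3) = 95.
Using row 2: 71 + 74 + 89 + ? → (2,1) = 314 − 234 = 80.

80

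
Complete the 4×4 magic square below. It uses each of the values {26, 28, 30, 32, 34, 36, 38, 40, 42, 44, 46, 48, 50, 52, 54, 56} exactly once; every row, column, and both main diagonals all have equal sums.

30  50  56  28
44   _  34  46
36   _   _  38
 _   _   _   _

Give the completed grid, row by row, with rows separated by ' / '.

30 50 56 28 / 44 40 34 46 / 36 48 42 38 / 54 26 32 52

The 16 entries sum to 656, so each line sums to 656/4 = 164.
Row 2 must total 164; the given cells sum to 124, so (2,2) = 40.
Column 1: 30 + 44 + 36 + ? = 164, so (4,1) = 54.
Column 4 needs 164; the known cells sum to 112, so (4,4) = 52.
Main diagonal must total 164; the given cells sum to 122, so (3,3) = 42.
Anti-diagonal: 28 + 34 + 54 + ? = 164, so (3,2) = 48.
Column 2: 50 + 40 + 48 + ? = 164, so (4,2) = 26.
Column 3 needs 164; the known cells sum to 132, so (4,3) = 32.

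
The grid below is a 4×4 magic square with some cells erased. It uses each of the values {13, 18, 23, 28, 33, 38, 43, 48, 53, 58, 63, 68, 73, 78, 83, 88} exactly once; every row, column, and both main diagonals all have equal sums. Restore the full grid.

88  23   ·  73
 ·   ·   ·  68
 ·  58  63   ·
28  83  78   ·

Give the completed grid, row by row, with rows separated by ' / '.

88 23 18 73 / 53 38 43 68 / 33 58 63 48 / 28 83 78 13

The 16 entries sum to 808, so each line sums to 808/4 = 202.
Using row 1: 88 + 23 + 73 + ? → (1,3) = 202 − 184 = 18.
The remaining cell in row 4 is (4,4) = 202 − 189 = 13.
Column 2: 23 + 58 + 83 + ? = 202, so (2,2) = 38.
Column 3 needs 202; the known cells sum to 159, so (2,3) = 43.
Column 4 must total 202; the given cells sum to 154, so (3,4) = 48.
From row 2, 202 − (38 + 43 + 68) gives (2,1) = 53.
Row 3 needs 202; the known cells sum to 169, so (3,1) = 33.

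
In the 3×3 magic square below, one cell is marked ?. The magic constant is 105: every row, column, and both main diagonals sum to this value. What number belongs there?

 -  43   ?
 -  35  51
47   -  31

23

Using row 2: 35 + 51 + ? → (2,1) = 105 − 86 = 19.
The remaining cell in row 3 is (3,2) = 105 − 78 = 27.
From column 1, 105 − (19 + 47) gives (1,1) = 39.
The remaining cell in column 3 is (1,3) = 105 − 82 = 23.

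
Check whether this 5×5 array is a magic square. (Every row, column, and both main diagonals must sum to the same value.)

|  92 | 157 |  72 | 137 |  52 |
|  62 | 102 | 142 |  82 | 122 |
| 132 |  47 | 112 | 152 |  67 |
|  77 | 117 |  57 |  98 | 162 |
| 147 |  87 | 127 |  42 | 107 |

No — column 4 sums to 511 but row 2 sums to 510.

Row 1: 92 + 157 + 72 + 137 + 52 = 510.
Row 2: 62 + 102 + 142 + 82 + 122 = 510.
Row 3: 132 + 47 + 112 + 152 + 67 = 510.
Row 4: 77 + 117 + 57 + 98 + 162 = 511.
Row 5: 147 + 87 + 127 + 42 + 107 = 510.
Column 1: 92 + 62 + 132 + 77 + 147 = 510.
Column 2: 157 + 102 + 47 + 117 + 87 = 510.
Column 3: 72 + 142 + 112 + 57 + 127 = 510.
Column 4: 137 + 82 + 152 + 98 + 42 = 511.
Column 5: 52 + 122 + 67 + 162 + 107 = 510.
Main diagonal: 92 + 102 + 112 + 98 + 107 = 511.
Anti-diagonal: 52 + 82 + 112 + 117 + 147 = 510.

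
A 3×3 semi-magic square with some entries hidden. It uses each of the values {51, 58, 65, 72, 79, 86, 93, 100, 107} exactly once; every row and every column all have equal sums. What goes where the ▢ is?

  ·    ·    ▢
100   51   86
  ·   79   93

58

The 9 entries sum to 711, so each line sums to 711/3 = 237.
Row 3: 79 + 93 + ? = 237, so (3,1) = 65.
Column 1 needs 237; the known cells sum to 165, so (1,1) = 72.
The remaining cell in column 2 is (1,2) = 237 − 130 = 107.
Column 3: 86 + 93 + ? = 237, so (1,3) = 58.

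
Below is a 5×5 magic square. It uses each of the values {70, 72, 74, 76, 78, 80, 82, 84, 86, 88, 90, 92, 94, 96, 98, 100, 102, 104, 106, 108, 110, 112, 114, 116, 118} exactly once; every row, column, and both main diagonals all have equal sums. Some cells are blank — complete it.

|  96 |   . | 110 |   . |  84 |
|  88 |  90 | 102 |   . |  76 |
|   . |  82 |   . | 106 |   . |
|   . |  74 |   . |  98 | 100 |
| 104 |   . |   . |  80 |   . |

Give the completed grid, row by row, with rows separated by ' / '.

The 25 entries sum to 2350, so each line sums to 2350/5 = 470.
Row 2 needs 470; the known cells sum to 356, so (2,4) = 114.
Column 4 needs 470; the known cells sum to 398, so (1,4) = 72.
From anti-diagonal, 470 − (84 + 114 + 74 + 104) gives (3,3) = 94.
Using row 1: 96 + 110 + 72 + 84 + ? → (1,2) = 470 − 362 = 108.
Column 2 needs 470; the known cells sum to 354, so (5,2) = 116.
Main diagonal needs 470; the known cells sum to 378, so (5,5) = 92.
Row 5: 104 + 116 + 80 + 92 + ? = 470, so (5,3) = 78.
Using column 3: 110 + 102 + 94 + 78 + ? → (4,3) = 470 − 384 = 86.
From column 5, 470 − (84 + 76 + 100 + 92) gives (3,5) = 118.
Using row 3: 82 + 94 + 106 + 118 + ? → (3,1) = 470 − 400 = 70.
Row 4: 74 + 86 + 98 + 100 + ? = 470, so (4,1) = 112.

96 108 110 72 84 / 88 90 102 114 76 / 70 82 94 106 118 / 112 74 86 98 100 / 104 116 78 80 92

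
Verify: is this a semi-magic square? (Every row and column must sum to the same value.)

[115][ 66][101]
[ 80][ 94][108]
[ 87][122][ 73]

Yes

Row 1: 115 + 66 + 101 = 282.
Row 2: 80 + 94 + 108 = 282.
Row 3: 87 + 122 + 73 = 282.
Column 1: 115 + 80 + 87 = 282.
Column 2: 66 + 94 + 122 = 282.
Column 3: 101 + 108 + 73 = 282.
All lines sum to 282.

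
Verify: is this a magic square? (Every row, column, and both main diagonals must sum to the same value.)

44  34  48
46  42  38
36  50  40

Row 1: 44 + 34 + 48 = 126.
Row 2: 46 + 42 + 38 = 126.
Row 3: 36 + 50 + 40 = 126.
Column 1: 44 + 46 + 36 = 126.
Column 2: 34 + 42 + 50 = 126.
Column 3: 48 + 38 + 40 = 126.
Main diagonal: 44 + 42 + 40 = 126.
Anti-diagonal: 48 + 42 + 36 = 126.
All lines sum to 126.

Yes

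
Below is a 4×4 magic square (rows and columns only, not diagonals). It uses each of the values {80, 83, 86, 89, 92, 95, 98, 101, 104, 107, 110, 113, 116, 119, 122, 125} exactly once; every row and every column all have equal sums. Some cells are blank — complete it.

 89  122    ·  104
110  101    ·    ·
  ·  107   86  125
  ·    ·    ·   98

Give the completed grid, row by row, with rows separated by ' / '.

89 122 95 104 / 110 101 116 83 / 92 107 86 125 / 119 80 113 98

The 16 entries sum to 1640, so each line sums to 1640/4 = 410.
The remaining cell in row 1 is (1,3) = 410 − 315 = 95.
From row 3, 410 − (107 + 86 + 125) gives (3,1) = 92.
Column 1 needs 410; the known cells sum to 291, so (4,1) = 119.
From column 2, 410 − (122 + 101 + 107) gives (4,2) = 80.
Using column 4: 104 + 125 + 98 + ? → (2,4) = 410 − 327 = 83.
Row 2 needs 410; the known cells sum to 294, so (2,3) = 116.
Row 4 must total 410; the given cells sum to 297, so (4,3) = 113.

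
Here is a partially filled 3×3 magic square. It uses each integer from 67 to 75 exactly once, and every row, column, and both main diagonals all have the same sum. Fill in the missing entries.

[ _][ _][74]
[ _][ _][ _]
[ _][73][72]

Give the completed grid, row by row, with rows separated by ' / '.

The entries are 67 through 75, which sum to 639, so each line sums to 639/3 = 213.
From row 3, 213 − (73 + 72) gives (3,1) = 68.
Using column 3: 74 + 72 + ? → (2,3) = 213 − 146 = 67.
Anti-diagonal must total 213; the given cells sum to 142, so (2,2) = 71.
Using row 2: 71 + 67 + ? → (2,1) = 213 − 138 = 75.
Column 1: 75 + 68 + ? = 213, so (1,1) = 70.
Column 2 needs 213; the known cells sum to 144, so (1,2) = 69.

70 69 74 / 75 71 67 / 68 73 72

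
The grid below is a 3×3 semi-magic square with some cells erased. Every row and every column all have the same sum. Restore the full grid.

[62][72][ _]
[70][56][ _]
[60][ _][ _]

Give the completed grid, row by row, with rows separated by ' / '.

Column 1 is already complete: 62 + 70 + 60 = 192, so that is the magic constant.
Row 1 must total 192; the given cells sum to 134, so (1,3) = 58.
Using row 2: 70 + 56 + ? → (2,3) = 192 − 126 = 66.
Using column 2: 72 + 56 + ? → (3,2) = 192 − 128 = 64.
Column 3: 58 + 66 + ? = 192, so (3,3) = 68.

62 72 58 / 70 56 66 / 60 64 68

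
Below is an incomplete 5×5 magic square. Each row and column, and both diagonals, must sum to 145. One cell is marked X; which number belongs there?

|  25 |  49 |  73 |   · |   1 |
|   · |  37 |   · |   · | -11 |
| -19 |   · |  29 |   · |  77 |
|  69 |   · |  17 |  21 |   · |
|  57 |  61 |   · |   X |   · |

9

Using row 1: 25 + 49 + 73 + 1 + ? → (1,4) = 145 − 148 = -3.
From column 1, 145 − (25 + (-19) + 69 + 57) gives (2,1) = 13.
Main diagonal needs 145; the known cells sum to 112, so (5,5) = 33.
Column 5 must total 145; the given cells sum to 100, so (4,5) = 45.
Row 4 needs 145; the known cells sum to 152, so (4,2) = -7.
Using column 2: 49 + 37 + (-7) + 61 + ? → (3,2) = 145 − 140 = 5.
Anti-diagonal: 1 + 29 + (-7) + 57 + ? = 145, so (2,4) = 65.
From row 2, 145 − (13 + 37 + 65 + (-11)) gives (2,3) = 41.
Using row 3: -19 + 5 + 29 + 77 + ? → (3,4) = 145 − 92 = 53.
From column 3, 145 − (73 + 41 + 29 + 17) gives (5,3) = -15.
From column 4, 145 − (-3 + 65 + 53 + 21) gives (5,4) = 9.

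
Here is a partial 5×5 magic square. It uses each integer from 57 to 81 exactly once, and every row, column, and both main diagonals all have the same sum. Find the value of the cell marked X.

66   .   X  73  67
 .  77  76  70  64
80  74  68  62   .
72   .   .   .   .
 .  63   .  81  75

The entries are 57 through 81, which sum to 1725, so each line sums to 1725/5 = 345.
The remaining cell in row 2 is (2,1) = 345 − 287 = 58.
From row 3, 345 − (80 + 74 + 68 + 62) gives (3,5) = 61.
Column 1 must total 345; the given cells sum to 276, so (5,1) = 69.
From column 4, 345 − (73 + 70 + 62 + 81) gives (4,4) = 59.
Column 5: 67 + 64 + 61 + 75 + ? = 345, so (4,5) = 78.
Using anti-diagonal: 67 + 70 + 68 + 69 + ? → (4,2) = 345 − 274 = 71.
From row 4, 345 − (72 + 71 + 59 + 78) gives (4,3) = 65.
Row 5 needs 345; the known cells sum to 288, so (5,3) = 57.
Column 2: 77 + 74 + 71 + 63 + ? = 345, so (1,2) = 60.
From column 3, 345 − (76 + 68 + 65 + 57) gives (1,3) = 79.

79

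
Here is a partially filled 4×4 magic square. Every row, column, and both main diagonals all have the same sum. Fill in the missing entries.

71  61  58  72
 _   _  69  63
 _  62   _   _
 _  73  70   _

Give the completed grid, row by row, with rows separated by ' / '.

71 61 58 72 / 64 66 69 63 / 68 62 65 67 / 59 73 70 60

Row 1 is already complete: 71 + 61 + 58 + 72 = 262, so that is the magic constant.
Column 2: 61 + 62 + 73 + ? = 262, so (2,2) = 66.
Column 3 needs 262; the known cells sum to 197, so (3,3) = 65.
Main diagonal must total 262; the given cells sum to 202, so (4,4) = 60.
Anti-diagonal must total 262; the given cells sum to 203, so (4,1) = 59.
The remaining cell in row 2 is (2,1) = 262 − 198 = 64.
Column 1: 71 + 64 + 59 + ? = 262, so (3,1) = 68.
Column 4: 72 + 63 + 60 + ? = 262, so (3,4) = 67.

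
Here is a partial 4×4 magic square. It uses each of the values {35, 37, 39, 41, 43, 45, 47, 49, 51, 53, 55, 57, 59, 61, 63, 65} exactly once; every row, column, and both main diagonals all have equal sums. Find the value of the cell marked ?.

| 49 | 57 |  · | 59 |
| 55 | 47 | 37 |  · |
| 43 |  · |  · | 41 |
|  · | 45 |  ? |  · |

63

The 16 entries sum to 800, so each line sums to 800/4 = 200.
The remaining cell in row 1 is (1,3) = 200 − 165 = 35.
Using row 2: 55 + 47 + 37 + ? → (2,4) = 200 − 139 = 61.
Column 1 needs 200; the known cells sum to 147, so (4,1) = 53.
Using column 2: 57 + 47 + 45 + ? → (3,2) = 200 − 149 = 51.
From column 4, 200 − (59 + 61 + 41) gives (4,4) = 39.
From main diagonal, 200 − (49 + 47 + 39) gives (3,3) = 65.
Row 4: 53 + 45 + 39 + ? = 200, so (4,3) = 63.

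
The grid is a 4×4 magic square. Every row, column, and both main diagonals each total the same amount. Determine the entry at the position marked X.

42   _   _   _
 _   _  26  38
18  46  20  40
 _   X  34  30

Row 3 is complete and sums to 124; that is the magic constant.
Column 3 needs 124; the known cells sum to 80, so (1,3) = 44.
Column 4 needs 124; the known cells sum to 108, so (1,4) = 16.
Main diagonal must total 124; the given cells sum to 92, so (2,2) = 32.
Using anti-diagonal: 16 + 26 + 46 + ? → (4,1) = 124 − 88 = 36.
From row 1, 124 − (42 + 44 + 16) gives (1,2) = 22.
The remaining cell in row 2 is (2,1) = 124 − 96 = 28.
Using row 4: 36 + 34 + 30 + ? → (4,2) = 124 − 100 = 24.

24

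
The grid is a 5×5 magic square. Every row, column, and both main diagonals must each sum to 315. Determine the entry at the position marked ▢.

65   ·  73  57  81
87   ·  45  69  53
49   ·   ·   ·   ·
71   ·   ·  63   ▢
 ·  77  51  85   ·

47

Row 1 must total 315; the given cells sum to 276, so (1,2) = 39.
Row 2 must total 315; the given cells sum to 254, so (2,2) = 61.
From column 1, 315 − (65 + 87 + 49 + 71) gives (5,1) = 43.
From column 4, 315 − (57 + 69 + 63 + 85) gives (3,4) = 41.
Row 5 must total 315; the given cells sum to 256, so (5,5) = 59.
Main diagonal: 65 + 61 + 63 + 59 + ? = 315, so (3,3) = 67.
Anti-diagonal needs 315; the known cells sum to 260, so (4,2) = 55.
From column 2, 315 − (39 + 61 + 55 + 77) gives (3,2) = 83.
Column 3 must total 315; the given cells sum to 236, so (4,3) = 79.
Using row 3: 49 + 83 + 67 + 41 + ? → (3,5) = 315 − 240 = 75.
Row 4: 71 + 55 + 79 + 63 + ? = 315, so (4,5) = 47.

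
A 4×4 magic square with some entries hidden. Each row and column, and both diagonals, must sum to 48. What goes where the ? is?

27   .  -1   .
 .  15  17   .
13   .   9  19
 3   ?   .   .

Row 3: 13 + 9 + 19 + ? = 48, so (3,2) = 7.
From column 1, 48 − (27 + 13 + 3) gives (2,1) = 5.
Using column 3: -1 + 17 + 9 + ? → (4,3) = 48 − 25 = 23.
Main diagonal must total 48; the given cells sum to 51, so (4,4) = -3.
Using anti-diagonal: 17 + 7 + 3 + ? → (1,4) = 48 − 27 = 21.
Using row 1: 27 + (-1) + 21 + ? → (1,2) = 48 − 47 = 1.
From row 2, 48 − (5 + 15 + 17) gives (2,4) = 11.
Row 4: 3 + 23 + (-3) + ? = 48, so (4,2) = 25.

25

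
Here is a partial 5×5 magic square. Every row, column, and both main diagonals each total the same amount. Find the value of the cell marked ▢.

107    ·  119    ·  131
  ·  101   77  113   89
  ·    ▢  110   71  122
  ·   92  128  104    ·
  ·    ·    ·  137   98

Main diagonal is complete and sums to 520; that is the magic constant.
Using row 2: 101 + 77 + 113 + 89 + ? → (2,1) = 520 − 380 = 140.
Column 3 must total 520; the given cells sum to 434, so (5,3) = 86.
Column 4 must total 520; the given cells sum to 425, so (1,4) = 95.
Column 5 needs 520; the known cells sum to 440, so (4,5) = 80.
From anti-diagonal, 520 − (131 + 113 + 110 + 92) gives (5,1) = 74.
Row 1: 107 + 119 + 95 + 131 + ? = 520, so (1,2) = 68.
Row 4 must total 520; the given cells sum to 404, so (4,1) = 116.
From row 5, 520 − (74 + 86 + 137 + 98) gives (5,2) = 125.
Column 1: 107 + 140 + 116 + 74 + ? = 520, so (3,1) = 83.
From column 2, 520 − (68 + 101 + 92 + 125) gives (3,2) = 134.

134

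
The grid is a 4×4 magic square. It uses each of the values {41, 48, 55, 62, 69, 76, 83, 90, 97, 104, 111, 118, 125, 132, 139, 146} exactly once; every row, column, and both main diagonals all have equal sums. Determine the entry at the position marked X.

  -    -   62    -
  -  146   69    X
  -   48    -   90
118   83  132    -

104

The 16 entries sum to 1496, so each line sums to 1496/4 = 374.
From row 4, 374 − (118 + 83 + 132) gives (4,4) = 41.
From column 2, 374 − (146 + 48 + 83) gives (1,2) = 97.
Column 3 must total 374; the given cells sum to 263, so (3,3) = 111.
Using main diagonal: 146 + 111 + 41 + ? → (1,1) = 374 − 298 = 76.
Using anti-diagonal: 69 + 48 + 118 + ? → (1,4) = 374 − 235 = 139.
Row 3 needs 374; the known cells sum to 249, so (3,1) = 125.
Using column 1: 76 + 125 + 118 + ? → (2,1) = 374 − 319 = 55.
Column 4: 139 + 90 + 41 + ? = 374, so (2,4) = 104.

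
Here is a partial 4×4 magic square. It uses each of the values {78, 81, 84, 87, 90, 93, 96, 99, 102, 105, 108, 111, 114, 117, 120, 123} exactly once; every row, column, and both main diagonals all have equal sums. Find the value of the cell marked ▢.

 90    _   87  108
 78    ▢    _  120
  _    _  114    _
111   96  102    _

The 16 entries sum to 1608, so each line sums to 1608/4 = 402.
Using row 1: 90 + 87 + 108 + ? → (1,2) = 402 − 285 = 117.
Row 4 must total 402; the given cells sum to 309, so (4,4) = 93.
Using column 1: 90 + 78 + 111 + ? → (3,1) = 402 − 279 = 123.
The remaining cell in column 3 is (2,3) = 402 − 303 = 99.
The remaining cell in column 4 is (3,4) = 402 − 321 = 81.
From main diagonal, 402 − (90 + 114 + 93) gives (2,2) = 105.

105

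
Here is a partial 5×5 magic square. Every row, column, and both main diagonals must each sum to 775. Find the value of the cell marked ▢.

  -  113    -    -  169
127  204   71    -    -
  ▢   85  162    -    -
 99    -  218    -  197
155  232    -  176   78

Using row 5: 155 + 232 + 176 + 78 + ? → (5,3) = 775 − 641 = 134.
From column 2, 775 − (113 + 204 + 85 + 232) gives (4,2) = 141.
Column 3 must total 775; the given cells sum to 585, so (1,3) = 190.
Anti-diagonal must total 775; the given cells sum to 627, so (2,4) = 148.
Using row 2: 127 + 204 + 71 + 148 + ? → (2,5) = 775 − 550 = 225.
The remaining cell in row 4 is (4,4) = 775 − 655 = 120.
Using column 5: 169 + 225 + 197 + 78 + ? → (3,5) = 775 − 669 = 106.
Main diagonal needs 775; the known cells sum to 564, so (1,1) = 211.
Row 1: 211 + 113 + 190 + 169 + ? = 775, so (1,4) = 92.
The remaining cell in column 1 is (3,1) = 775 − 592 = 183.

183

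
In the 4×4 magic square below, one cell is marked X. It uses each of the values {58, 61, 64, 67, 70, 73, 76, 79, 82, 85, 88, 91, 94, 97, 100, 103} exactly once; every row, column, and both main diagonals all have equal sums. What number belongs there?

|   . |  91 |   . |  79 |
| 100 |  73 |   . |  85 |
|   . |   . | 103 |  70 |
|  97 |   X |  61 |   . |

76

The 16 entries sum to 1288, so each line sums to 1288/4 = 322.
Using row 2: 100 + 73 + 85 + ? → (2,3) = 322 − 258 = 64.
The remaining cell in column 3 is (1,3) = 322 − 228 = 94.
Using column 4: 79 + 85 + 70 + ? → (4,4) = 322 − 234 = 88.
From main diagonal, 322 − (73 + 103 + 88) gives (1,1) = 58.
Anti-diagonal needs 322; the known cells sum to 240, so (3,2) = 82.
The remaining cell in row 3 is (3,1) = 322 − 255 = 67.
The remaining cell in row 4 is (4,2) = 322 − 246 = 76.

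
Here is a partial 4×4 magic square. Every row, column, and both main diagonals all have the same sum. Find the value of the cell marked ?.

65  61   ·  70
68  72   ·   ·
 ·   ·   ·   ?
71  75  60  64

Row 4 is complete and sums to 270; that is the magic constant.
The remaining cell in row 1 is (1,3) = 270 − 196 = 74.
Column 1: 65 + 68 + 71 + ? = 270, so (3,1) = 66.
Column 2: 61 + 72 + 75 + ? = 270, so (3,2) = 62.
The remaining cell in main diagonal is (3,3) = 270 − 201 = 69.
Anti-diagonal must total 270; the given cells sum to 203, so (2,3) = 67.
From row 2, 270 − (68 + 72 + 67) gives (2,4) = 63.
Row 3 needs 270; the known cells sum to 197, so (3,4) = 73.

73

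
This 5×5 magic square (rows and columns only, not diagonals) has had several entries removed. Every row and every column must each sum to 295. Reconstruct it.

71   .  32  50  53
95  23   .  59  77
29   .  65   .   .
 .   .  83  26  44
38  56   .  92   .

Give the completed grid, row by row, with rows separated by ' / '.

71 89 32 50 53 / 95 23 41 59 77 / 29 47 65 68 86 / 62 80 83 26 44 / 38 56 74 92 35

Using row 1: 71 + 32 + 50 + 53 + ? → (1,2) = 295 − 206 = 89.
The remaining cell in row 2 is (2,3) = 295 − 254 = 41.
Column 1 must total 295; the given cells sum to 233, so (4,1) = 62.
Using column 3: 32 + 41 + 65 + 83 + ? → (5,3) = 295 − 221 = 74.
From column 4, 295 − (50 + 59 + 26 + 92) gives (3,4) = 68.
Using row 4: 62 + 83 + 26 + 44 + ? → (4,2) = 295 − 215 = 80.
Row 5 must total 295; the given cells sum to 260, so (5,5) = 35.
Column 2 needs 295; the known cells sum to 248, so (3,2) = 47.
From column 5, 295 − (53 + 77 + 44 + 35) gives (3,5) = 86.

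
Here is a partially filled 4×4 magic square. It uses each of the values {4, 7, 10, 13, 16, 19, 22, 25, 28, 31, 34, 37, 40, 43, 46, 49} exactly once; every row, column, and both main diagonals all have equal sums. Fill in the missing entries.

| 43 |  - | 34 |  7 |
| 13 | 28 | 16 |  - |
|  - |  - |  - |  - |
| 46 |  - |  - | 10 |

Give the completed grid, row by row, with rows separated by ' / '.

43 22 34 7 / 13 28 16 49 / 4 37 25 40 / 46 19 31 10

The 16 entries sum to 424, so each line sums to 424/4 = 106.
Row 1 must total 106; the given cells sum to 84, so (1,2) = 22.
The remaining cell in row 2 is (2,4) = 106 − 57 = 49.
From column 1, 106 − (43 + 13 + 46) gives (3,1) = 4.
Column 4 must total 106; the given cells sum to 66, so (3,4) = 40.
From main diagonal, 106 − (43 + 28 + 10) gives (3,3) = 25.
Anti-diagonal must total 106; the given cells sum to 69, so (3,2) = 37.
Column 2 needs 106; the known cells sum to 87, so (4,2) = 19.
Column 3 needs 106; the known cells sum to 75, so (4,3) = 31.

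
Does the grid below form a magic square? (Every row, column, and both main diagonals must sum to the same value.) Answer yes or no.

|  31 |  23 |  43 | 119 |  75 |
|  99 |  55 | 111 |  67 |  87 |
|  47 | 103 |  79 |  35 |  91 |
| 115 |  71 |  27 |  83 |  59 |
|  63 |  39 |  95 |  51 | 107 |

Row 1: 31 + 23 + 43 + 119 + 75 = 291.
Row 2: 99 + 55 + 111 + 67 + 87 = 419.
Row 3: 47 + 103 + 79 + 35 + 91 = 355.
Row 4: 115 + 71 + 27 + 83 + 59 = 355.
Row 5: 63 + 39 + 95 + 51 + 107 = 355.
Column 1: 31 + 99 + 47 + 115 + 63 = 355.
Column 2: 23 + 55 + 103 + 71 + 39 = 291.
Column 3: 43 + 111 + 79 + 27 + 95 = 355.
Column 4: 119 + 67 + 35 + 83 + 51 = 355.
Column 5: 75 + 87 + 91 + 59 + 107 = 419.
Main diagonal: 31 + 55 + 79 + 83 + 107 = 355.
Anti-diagonal: 75 + 67 + 79 + 71 + 63 = 355.

No — row 4 sums to 355 but column 2 sums to 291.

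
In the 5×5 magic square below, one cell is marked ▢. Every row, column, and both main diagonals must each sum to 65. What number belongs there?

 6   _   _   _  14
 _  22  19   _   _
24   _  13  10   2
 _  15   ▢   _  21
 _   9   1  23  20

Row 3: 24 + 13 + 10 + 2 + ? = 65, so (3,2) = 16.
Row 5 must total 65; the given cells sum to 53, so (5,1) = 12.
Column 2: 22 + 16 + 15 + 9 + ? = 65, so (1,2) = 3.
Column 5: 14 + 2 + 21 + 20 + ? = 65, so (2,5) = 8.
Main diagonal needs 65; the known cells sum to 61, so (4,4) = 4.
Anti-diagonal needs 65; the known cells sum to 54, so (2,4) = 11.
From row 2, 65 − (22 + 19 + 11 + 8) gives (2,1) = 5.
Column 1 needs 65; the known cells sum to 47, so (4,1) = 18.
Column 4 needs 65; the known cells sum to 48, so (1,4) = 17.
Row 1 needs 65; the known cells sum to 40, so (1,3) = 25.
Row 4 must total 65; the given cells sum to 58, so (4,3) = 7.

7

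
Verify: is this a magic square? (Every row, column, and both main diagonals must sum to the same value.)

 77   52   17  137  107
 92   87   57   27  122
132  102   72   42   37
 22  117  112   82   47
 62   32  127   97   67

Row 1: 77 + 52 + 17 + 137 + 107 = 390.
Row 2: 92 + 87 + 57 + 27 + 122 = 385.
Row 3: 132 + 102 + 72 + 42 + 37 = 385.
Row 4: 22 + 117 + 112 + 82 + 47 = 380.
Row 5: 62 + 32 + 127 + 97 + 67 = 385.
Column 1: 77 + 92 + 132 + 22 + 62 = 385.
Column 2: 52 + 87 + 102 + 117 + 32 = 390.
Column 3: 17 + 57 + 72 + 112 + 127 = 385.
Column 4: 137 + 27 + 42 + 82 + 97 = 385.
Column 5: 107 + 122 + 37 + 47 + 67 = 380.
Main diagonal: 77 + 87 + 72 + 82 + 67 = 385.
Anti-diagonal: 107 + 27 + 72 + 117 + 62 = 385.

No — column 4 sums to 385 but column 5 sums to 380.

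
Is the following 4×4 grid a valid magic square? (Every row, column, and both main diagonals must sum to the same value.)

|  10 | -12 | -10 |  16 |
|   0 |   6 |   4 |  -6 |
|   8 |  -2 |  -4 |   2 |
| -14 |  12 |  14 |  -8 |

Row 1: 10 + (-12) + (-10) + 16 = 4.
Row 2: 0 + 6 + 4 + (-6) = 4.
Row 3: 8 + (-2) + (-4) + 2 = 4.
Row 4: -14 + 12 + 14 + (-8) = 4.
Column 1: 10 + 0 + 8 + (-14) = 4.
Column 2: -12 + 6 + (-2) + 12 = 4.
Column 3: -10 + 4 + (-4) + 14 = 4.
Column 4: 16 + (-6) + 2 + (-8) = 4.
Main diagonal: 10 + 6 + (-4) + (-8) = 4.
Anti-diagonal: 16 + 4 + (-2) + (-14) = 4.
All lines sum to 4.

Yes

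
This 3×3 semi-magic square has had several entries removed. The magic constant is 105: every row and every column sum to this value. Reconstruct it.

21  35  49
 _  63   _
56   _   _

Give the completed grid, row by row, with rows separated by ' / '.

21 35 49 / 28 63 14 / 56 7 42

The remaining cell in column 1 is (2,1) = 105 − 77 = 28.
Column 2 needs 105; the known cells sum to 98, so (3,2) = 7.
Row 2: 28 + 63 + ? = 105, so (2,3) = 14.
From row 3, 105 − (56 + 7) gives (3,3) = 42.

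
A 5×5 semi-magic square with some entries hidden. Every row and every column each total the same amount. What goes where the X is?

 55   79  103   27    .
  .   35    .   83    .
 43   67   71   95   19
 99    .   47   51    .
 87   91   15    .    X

63

Row 3 is complete and sums to 295; that is the magic constant.
Row 1 must total 295; the given cells sum to 264, so (1,5) = 31.
Using column 1: 55 + 43 + 99 + 87 + ? → (2,1) = 295 − 284 = 11.
Using column 2: 79 + 35 + 67 + 91 + ? → (4,2) = 295 − 272 = 23.
The remaining cell in column 3 is (2,3) = 295 − 236 = 59.
Using column 4: 27 + 83 + 95 + 51 + ? → (5,4) = 295 − 256 = 39.
Row 2: 11 + 35 + 59 + 83 + ? = 295, so (2,5) = 107.
Row 4 must total 295; the given cells sum to 220, so (4,5) = 75.
Row 5: 87 + 91 + 15 + 39 + ? = 295, so (5,5) = 63.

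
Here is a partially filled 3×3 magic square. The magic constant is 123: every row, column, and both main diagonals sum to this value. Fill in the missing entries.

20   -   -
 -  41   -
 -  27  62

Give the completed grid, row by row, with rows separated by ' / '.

20 55 48 / 69 41 13 / 34 27 62

The remaining cell in row 3 is (3,1) = 123 − 89 = 34.
Column 1 must total 123; the given cells sum to 54, so (2,1) = 69.
The remaining cell in column 2 is (1,2) = 123 − 68 = 55.
Anti-diagonal must total 123; the given cells sum to 75, so (1,3) = 48.
From row 2, 123 − (69 + 41) gives (2,3) = 13.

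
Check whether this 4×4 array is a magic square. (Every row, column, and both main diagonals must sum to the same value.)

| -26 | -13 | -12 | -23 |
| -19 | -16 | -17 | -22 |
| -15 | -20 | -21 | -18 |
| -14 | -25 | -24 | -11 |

Yes

Row 1: -26 + (-13) + (-12) + (-23) = -74.
Row 2: -19 + (-16) + (-17) + (-22) = -74.
Row 3: -15 + (-20) + (-21) + (-18) = -74.
Row 4: -14 + (-25) + (-24) + (-11) = -74.
Column 1: -26 + (-19) + (-15) + (-14) = -74.
Column 2: -13 + (-16) + (-20) + (-25) = -74.
Column 3: -12 + (-17) + (-21) + (-24) = -74.
Column 4: -23 + (-22) + (-18) + (-11) = -74.
Main diagonal: -26 + (-16) + (-21) + (-11) = -74.
Anti-diagonal: -23 + (-17) + (-20) + (-14) = -74.
All lines sum to -74.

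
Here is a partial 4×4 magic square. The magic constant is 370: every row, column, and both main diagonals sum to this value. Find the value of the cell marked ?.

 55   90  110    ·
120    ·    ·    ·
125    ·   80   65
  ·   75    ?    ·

From row 1, 370 − (55 + 90 + 110) gives (1,4) = 115.
Row 3: 125 + 80 + 65 + ? = 370, so (3,2) = 100.
Column 1 must total 370; the given cells sum to 300, so (4,1) = 70.
Column 2 needs 370; the known cells sum to 265, so (2,2) = 105.
Main diagonal must total 370; the given cells sum to 240, so (4,4) = 130.
Anti-diagonal needs 370; the known cells sum to 285, so (2,3) = 85.
Row 2 must total 370; the given cells sum to 310, so (2,4) = 60.
Using row 4: 70 + 75 + 130 + ? → (4,3) = 370 − 275 = 95.

95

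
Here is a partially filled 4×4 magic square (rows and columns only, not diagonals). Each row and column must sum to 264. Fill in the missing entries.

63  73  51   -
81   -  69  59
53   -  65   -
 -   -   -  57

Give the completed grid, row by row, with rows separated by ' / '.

63 73 51 77 / 81 55 69 59 / 53 75 65 71 / 67 61 79 57

The remaining cell in row 1 is (1,4) = 264 − 187 = 77.
Row 2 needs 264; the known cells sum to 209, so (2,2) = 55.
Column 1 needs 264; the known cells sum to 197, so (4,1) = 67.
From column 3, 264 − (51 + 69 + 65) gives (4,3) = 79.
Column 4 needs 264; the known cells sum to 193, so (3,4) = 71.
Row 3 needs 264; the known cells sum to 189, so (3,2) = 75.
Using row 4: 67 + 79 + 57 + ? → (4,2) = 264 − 203 = 61.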